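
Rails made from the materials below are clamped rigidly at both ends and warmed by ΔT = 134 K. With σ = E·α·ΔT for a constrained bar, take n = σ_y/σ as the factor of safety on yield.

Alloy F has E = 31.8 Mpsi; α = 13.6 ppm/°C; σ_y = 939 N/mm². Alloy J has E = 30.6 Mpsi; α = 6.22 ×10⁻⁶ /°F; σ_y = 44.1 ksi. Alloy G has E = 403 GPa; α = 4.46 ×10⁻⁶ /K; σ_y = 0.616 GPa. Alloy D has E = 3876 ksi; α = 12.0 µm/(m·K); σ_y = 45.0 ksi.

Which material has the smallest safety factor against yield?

alloy J

In consistent units (E in GPa, α in ×10⁻⁶/K, σ_y in MPa):
  alloy F: E = 219.3, α = 13.6, σ_y = 939.0 → σ = 400 MPa, n = 2.35
  alloy J: E = 211.0, α = 11.2, σ_y = 304.1 → σ = 317 MPa, n = 0.961
  alloy G: E = 403.0, α = 4.46, σ_y = 616.0 → σ = 241 MPa, n = 2.56
  alloy D: E = 26.72, α = 12.0, σ_y = 310.3 → σ = 43.0 MPa, n = 7.22
Smallest n: alloy J with n = 0.961.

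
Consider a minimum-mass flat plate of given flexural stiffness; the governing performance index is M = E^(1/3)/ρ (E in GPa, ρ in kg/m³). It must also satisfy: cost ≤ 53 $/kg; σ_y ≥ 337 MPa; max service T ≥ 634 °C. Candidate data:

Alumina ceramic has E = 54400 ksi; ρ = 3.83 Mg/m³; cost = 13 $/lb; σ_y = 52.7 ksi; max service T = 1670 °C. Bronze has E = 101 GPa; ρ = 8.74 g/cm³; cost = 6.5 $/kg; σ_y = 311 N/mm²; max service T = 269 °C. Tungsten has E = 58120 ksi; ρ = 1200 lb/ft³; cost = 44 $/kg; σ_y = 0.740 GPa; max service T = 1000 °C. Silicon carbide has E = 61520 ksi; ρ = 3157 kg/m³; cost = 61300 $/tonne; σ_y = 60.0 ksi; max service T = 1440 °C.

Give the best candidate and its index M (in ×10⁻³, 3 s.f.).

Screen on constraints: cost ≤ 53 $/kg; σ_y ≥ 337 MPa; max service T ≥ 634 °C. Survivors: alumina ceramic, tungsten.
In SI units:
  alumina ceramic: E = 375.1 GPa, ρ = 3830 kg/m³
  tungsten: E = 400.7 GPa, ρ = 19220 kg/m³
  alumina ceramic: M = 1.88×10⁻³
  tungsten: M = 0.384×10⁻³
The maximum is for alumina ceramic.

alumina ceramic, M = 1.88×10⁻³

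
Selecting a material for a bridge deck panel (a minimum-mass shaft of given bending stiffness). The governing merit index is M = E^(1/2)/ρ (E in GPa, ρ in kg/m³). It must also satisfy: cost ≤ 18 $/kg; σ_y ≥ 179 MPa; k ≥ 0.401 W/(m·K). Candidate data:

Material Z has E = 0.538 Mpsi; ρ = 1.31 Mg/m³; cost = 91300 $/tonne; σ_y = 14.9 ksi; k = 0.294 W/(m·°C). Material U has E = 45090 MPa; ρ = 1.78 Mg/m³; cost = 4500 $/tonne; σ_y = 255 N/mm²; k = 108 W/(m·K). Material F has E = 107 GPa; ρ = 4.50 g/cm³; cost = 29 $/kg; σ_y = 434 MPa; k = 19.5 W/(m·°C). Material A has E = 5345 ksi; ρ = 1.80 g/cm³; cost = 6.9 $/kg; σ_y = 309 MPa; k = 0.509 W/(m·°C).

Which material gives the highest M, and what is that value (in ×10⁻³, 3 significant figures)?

Screen on constraints: cost ≤ 18 $/kg; σ_y ≥ 179 MPa; k ≥ 0.401 W/(m·K). Survivors: material U, material A.
After converting to SI:
  material U: E = 45.09 GPa, ρ = 1780 kg/m³
  material A: E = 36.85 GPa, ρ = 1800 kg/m³
  material U: M = 3.77×10⁻³
  material A: M = 3.37×10⁻³
The maximum is for material U.

material U, M = 3.77×10⁻³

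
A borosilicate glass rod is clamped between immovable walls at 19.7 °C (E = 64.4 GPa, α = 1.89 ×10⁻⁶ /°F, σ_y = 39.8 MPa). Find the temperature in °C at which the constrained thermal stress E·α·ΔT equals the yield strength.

201 °C

α = 1.89×10⁻⁶/°F × 9/5 = 3.40×10⁻⁶/K.
E·α·ΔT = 39.80 MPa ⇒ ΔT = 39.80 / (64.40×10³ × 3.40×10⁻⁶) = 181.7 K.
T = 19.7 + 181.7 = 201.4 °C.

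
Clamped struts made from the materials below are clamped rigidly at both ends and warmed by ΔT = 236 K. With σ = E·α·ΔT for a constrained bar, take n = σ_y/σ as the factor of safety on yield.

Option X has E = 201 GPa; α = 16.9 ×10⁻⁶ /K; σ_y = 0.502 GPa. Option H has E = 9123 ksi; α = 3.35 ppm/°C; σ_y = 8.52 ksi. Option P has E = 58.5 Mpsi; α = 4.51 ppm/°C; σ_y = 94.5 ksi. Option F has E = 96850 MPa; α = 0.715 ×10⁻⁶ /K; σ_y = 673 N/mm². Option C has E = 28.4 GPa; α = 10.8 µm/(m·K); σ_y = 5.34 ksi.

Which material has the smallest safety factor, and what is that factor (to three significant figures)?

In consistent units (E in GPa, α in ×10⁻⁶/K, σ_y in MPa):
  option X: E = 201.0, α = 16.9, σ_y = 502.0 → σ = 802 MPa, n = 0.626
  option H: E = 62.90, α = 3.35, σ_y = 58.74 → σ = 49.7 MPa, n = 1.18
  option P: E = 403.3, α = 4.51, σ_y = 651.6 → σ = 429 MPa, n = 1.52
  option F: E = 96.85, α = 0.715, σ_y = 673.0 → σ = 16.3 MPa, n = 41.2
  option C: E = 28.40, α = 10.8, σ_y = 36.82 → σ = 72.4 MPa, n = 0.509
Smallest n: option C with n = 0.509.

option C, n = 0.509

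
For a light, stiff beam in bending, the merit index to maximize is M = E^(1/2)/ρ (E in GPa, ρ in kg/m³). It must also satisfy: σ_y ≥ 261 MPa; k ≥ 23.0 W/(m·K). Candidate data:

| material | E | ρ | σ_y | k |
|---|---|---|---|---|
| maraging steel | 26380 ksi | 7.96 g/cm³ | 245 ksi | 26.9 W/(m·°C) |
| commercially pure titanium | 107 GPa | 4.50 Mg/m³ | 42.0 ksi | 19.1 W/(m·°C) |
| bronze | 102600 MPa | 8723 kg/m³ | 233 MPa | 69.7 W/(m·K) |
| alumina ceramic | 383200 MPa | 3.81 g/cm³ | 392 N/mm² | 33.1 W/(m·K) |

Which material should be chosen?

alumina ceramic

Screen on constraints: σ_y ≥ 261 MPa; k ≥ 23.0 W/(m·K). Survivors: maraging steel, alumina ceramic.
Normalizing units and computing the index:
  maraging steel: E = 181.9 GPa, ρ = 7960 kg/m³
  alumina ceramic: E = 383.2 GPa, ρ = 3810 kg/m³
  alumina ceramic: M = 5.14×10⁻³
  maraging steel: M = 1.69×10⁻³
The maximum is for alumina ceramic.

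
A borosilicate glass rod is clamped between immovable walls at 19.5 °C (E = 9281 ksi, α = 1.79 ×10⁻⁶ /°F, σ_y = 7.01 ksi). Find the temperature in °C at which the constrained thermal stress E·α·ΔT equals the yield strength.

E = 9281 ksi = 63.99 GPa.
α = 1.79×10⁻⁶/°F × 9/5 = 3.22×10⁻⁶/K.
σ_y = 7.01 ksi = 48.33 MPa.
E·α·ΔT = 48.33 MPa ⇒ ΔT = 48.33 / (63.99×10³ × 3.22×10⁻⁶) = 234.4 K.
T = 19.5 + 234.4 = 253.9 °C.

254 °C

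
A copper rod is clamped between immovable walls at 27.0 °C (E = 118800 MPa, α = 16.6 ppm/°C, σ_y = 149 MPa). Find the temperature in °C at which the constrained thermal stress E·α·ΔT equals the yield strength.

E = 118800 MPa = 118.8 GPa.
E·α·ΔT = 149.0 MPa ⇒ ΔT = 149.0 / (118.8×10³ × 16.6×10⁻⁶) = 75.55 K.
T = 27.0 + 75.55 = 102.6 °C.

103 °C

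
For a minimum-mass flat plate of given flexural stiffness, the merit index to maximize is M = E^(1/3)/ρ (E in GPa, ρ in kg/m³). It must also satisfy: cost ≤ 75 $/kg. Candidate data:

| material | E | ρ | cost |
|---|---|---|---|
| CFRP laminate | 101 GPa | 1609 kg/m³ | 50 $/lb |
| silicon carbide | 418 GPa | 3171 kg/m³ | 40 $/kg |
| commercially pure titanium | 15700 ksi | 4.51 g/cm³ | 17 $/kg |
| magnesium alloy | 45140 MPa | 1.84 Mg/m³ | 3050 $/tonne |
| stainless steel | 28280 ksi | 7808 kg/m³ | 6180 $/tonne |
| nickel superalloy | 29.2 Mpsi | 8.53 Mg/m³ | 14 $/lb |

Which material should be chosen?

silicon carbide

Screen on constraints: cost ≤ 75 $/kg. Survivors: silicon carbide, commercially pure titanium, magnesium alloy, stainless steel, nickel superalloy.
After converting to SI:
  silicon carbide: E = 418.0 GPa, ρ = 3171 kg/m³
  commercially pure titanium: E = 108.2 GPa, ρ = 4510 kg/m³
  magnesium alloy: E = 45.14 GPa, ρ = 1840 kg/m³
  stainless steel: E = 195.0 GPa, ρ = 7808 kg/m³
  nickel superalloy: E = 201.3 GPa, ρ = 8530 kg/m³
  silicon carbide: M = 2.36×10⁻³
  magnesium alloy: M = 1.94×10⁻³
  commercially pure titanium: M = 1.06×10⁻³
  stainless steel: M = 0.743×10⁻³
  nickel superalloy: M = 0.687×10⁻³
Highest index: silicon carbide.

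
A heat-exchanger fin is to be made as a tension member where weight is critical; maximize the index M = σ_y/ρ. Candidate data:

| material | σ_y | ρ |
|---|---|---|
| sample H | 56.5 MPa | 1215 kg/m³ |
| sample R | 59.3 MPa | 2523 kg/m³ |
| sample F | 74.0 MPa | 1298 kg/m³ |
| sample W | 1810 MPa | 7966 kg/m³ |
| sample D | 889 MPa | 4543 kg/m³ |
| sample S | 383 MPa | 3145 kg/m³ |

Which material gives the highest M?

sample W

Evaluate M for each candidate:
  sample W: M = 227 kN·m/kg
  sample D: M = 196 kN·m/kg
  sample S: M = 122 kN·m/kg
  sample F: M = 57.0 kN·m/kg
  sample H: M = 46.5 kN·m/kg
  sample R: M = 23.5 kN·m/kg
Sample W has the largest M.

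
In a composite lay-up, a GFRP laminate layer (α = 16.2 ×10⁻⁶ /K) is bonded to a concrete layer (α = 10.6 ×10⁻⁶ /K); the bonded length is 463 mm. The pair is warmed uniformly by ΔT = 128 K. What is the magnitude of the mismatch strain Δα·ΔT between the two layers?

7.17×10⁻⁴

Δα = |16.2 − 10.6|×10⁻⁶/K = 5.60×10⁻⁶/K.
Mismatch strain = Δα·ΔT = 5.60×10⁻⁶ × 128.0 = 7.17×10⁻⁴.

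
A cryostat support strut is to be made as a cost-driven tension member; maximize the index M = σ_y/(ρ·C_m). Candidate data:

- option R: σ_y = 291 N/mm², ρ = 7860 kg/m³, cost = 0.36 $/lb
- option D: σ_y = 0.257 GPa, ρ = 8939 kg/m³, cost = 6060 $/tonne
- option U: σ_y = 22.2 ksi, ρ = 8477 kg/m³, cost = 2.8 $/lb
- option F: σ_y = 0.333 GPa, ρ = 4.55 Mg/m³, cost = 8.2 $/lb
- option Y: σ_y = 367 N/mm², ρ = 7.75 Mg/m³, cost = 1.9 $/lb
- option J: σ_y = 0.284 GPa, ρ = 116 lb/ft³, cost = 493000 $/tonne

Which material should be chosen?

After converting to SI:
  option R: σ_y = 291.0 MPa, ρ = 7860 kg/m³, cost = 0.7937 $/kg
  option D: σ_y = 257.0 MPa, ρ = 8939 kg/m³, cost = 6.060 $/kg
  option U: σ_y = 153.1 MPa, ρ = 8477 kg/m³, cost = 6.173 $/kg
  option F: σ_y = 333.0 MPa, ρ = 4550 kg/m³, cost = 18.08 $/kg
  option Y: σ_y = 367.0 MPa, ρ = 7750 kg/m³, cost = 4.189 $/kg
  option J: σ_y = 284.0 MPa, ρ = 1858 kg/m³, cost = 493.0 $/kg
  option R: M = 46.6 kN·m per $
  option Y: M = 11.3 kN·m per $
  option D: M = 4.74 kN·m per $
  option F: M = 4.05 kN·m per $
  option U: M = 2.93 kN·m per $
  option J: M = 0.310 kN·m per $
Highest index: option R.

option R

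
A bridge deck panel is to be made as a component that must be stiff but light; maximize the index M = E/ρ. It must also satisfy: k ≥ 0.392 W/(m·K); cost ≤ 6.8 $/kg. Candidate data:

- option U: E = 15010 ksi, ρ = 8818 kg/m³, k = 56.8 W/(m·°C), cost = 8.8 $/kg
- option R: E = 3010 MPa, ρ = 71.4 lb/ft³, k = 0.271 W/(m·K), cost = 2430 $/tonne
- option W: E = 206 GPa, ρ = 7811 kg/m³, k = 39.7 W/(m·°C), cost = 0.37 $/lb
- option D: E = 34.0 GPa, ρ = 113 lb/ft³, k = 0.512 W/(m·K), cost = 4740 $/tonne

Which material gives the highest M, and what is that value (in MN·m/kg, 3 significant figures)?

Screen on constraints: k ≥ 0.392 W/(m·K); cost ≤ 6.8 $/kg. Survivors: option W, option D.
Putting every candidate on a common basis:
  option W: E = 206.0 GPa, ρ = 7811 kg/m³
  option D: E = 34.00 GPa, ρ = 1810 kg/m³
  option W: M = 26.4 MN·m/kg
  option D: M = 18.8 MN·m/kg
Option W has the largest M.

option W, M = 26.4 MN·m/kg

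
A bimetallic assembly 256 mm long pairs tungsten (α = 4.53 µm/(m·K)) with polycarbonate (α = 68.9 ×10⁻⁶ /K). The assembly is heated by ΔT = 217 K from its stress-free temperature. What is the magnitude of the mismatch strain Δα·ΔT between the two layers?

Δα = |4.53 − 68.9|×10⁻⁶/K = 64.4×10⁻⁶/K.
Mismatch strain = Δα·ΔT = 64.4×10⁻⁶ × 217.0 = 0.0140.

0.0140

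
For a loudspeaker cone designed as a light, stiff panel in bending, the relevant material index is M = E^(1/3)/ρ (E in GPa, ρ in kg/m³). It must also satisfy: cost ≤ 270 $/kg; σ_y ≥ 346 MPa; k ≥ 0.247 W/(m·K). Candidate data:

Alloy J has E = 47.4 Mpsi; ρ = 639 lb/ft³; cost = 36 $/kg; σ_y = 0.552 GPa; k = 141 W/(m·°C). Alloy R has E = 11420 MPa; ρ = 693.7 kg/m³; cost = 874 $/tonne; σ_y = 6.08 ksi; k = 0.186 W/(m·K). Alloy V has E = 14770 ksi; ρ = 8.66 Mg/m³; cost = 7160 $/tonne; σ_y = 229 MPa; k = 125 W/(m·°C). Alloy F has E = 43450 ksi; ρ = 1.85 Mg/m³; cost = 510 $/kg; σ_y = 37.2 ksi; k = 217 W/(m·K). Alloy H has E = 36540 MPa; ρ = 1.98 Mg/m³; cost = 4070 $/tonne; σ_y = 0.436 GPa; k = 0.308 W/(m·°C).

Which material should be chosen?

alloy H

Screen on constraints: cost ≤ 270 $/kg; σ_y ≥ 346 MPa; k ≥ 0.247 W/(m·K). Survivors: alloy J, alloy H.
Convert each candidate to consistent units, then evaluate M:
  alloy J: E = 326.8 GPa, ρ = 10240 kg/m³
  alloy H: E = 36.54 GPa, ρ = 1980 kg/m³
  alloy H: M = 1.68×10⁻³
  alloy J: M = 0.673×10⁻³
Alloy H has the largest M.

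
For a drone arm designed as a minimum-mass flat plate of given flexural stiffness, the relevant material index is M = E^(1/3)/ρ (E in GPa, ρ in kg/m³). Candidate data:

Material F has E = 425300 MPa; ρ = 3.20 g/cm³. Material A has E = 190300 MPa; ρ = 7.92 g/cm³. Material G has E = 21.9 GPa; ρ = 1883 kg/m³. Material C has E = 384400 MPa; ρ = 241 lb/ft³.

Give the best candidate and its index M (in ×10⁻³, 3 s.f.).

material F, M = 2.35×10⁻³

Normalizing units and computing the index:
  material F: E = 425.3 GPa, ρ = 3200 kg/m³
  material A: E = 190.3 GPa, ρ = 7920 kg/m³
  material G: E = 21.90 GPa, ρ = 1883 kg/m³
  material C: E = 384.4 GPa, ρ = 3860 kg/m³
  material F: M = 2.35×10⁻³
  material C: M = 1.88×10⁻³
  material G: M = 1.49×10⁻³
  material A: M = 0.726×10⁻³
Highest index: material F.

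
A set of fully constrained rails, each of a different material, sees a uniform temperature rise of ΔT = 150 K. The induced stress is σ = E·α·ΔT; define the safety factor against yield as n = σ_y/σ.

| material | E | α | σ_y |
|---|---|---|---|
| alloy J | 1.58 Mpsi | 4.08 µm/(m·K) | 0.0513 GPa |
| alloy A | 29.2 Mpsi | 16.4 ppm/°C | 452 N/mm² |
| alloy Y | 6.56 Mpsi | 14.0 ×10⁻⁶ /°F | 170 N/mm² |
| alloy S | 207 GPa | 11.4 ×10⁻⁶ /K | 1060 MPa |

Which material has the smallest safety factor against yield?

alloy A

Per material, after unit conversion:
  alloy J: E = 10.89, α = 4.08, σ_y = 51.30 → σ = 6.67 MPa, n = 7.69
  alloy A: E = 201.3, α = 16.4, σ_y = 452.0 → σ = 495 MPa, n = 0.913
  alloy Y: E = 45.23, α = 25.2, σ_y = 170.0 → σ = 171 MPa, n = 0.994
  alloy S: E = 207.0, α = 11.4, σ_y = 1060 → σ = 354 MPa, n = 2.99
Smallest n: alloy A with n = 0.913.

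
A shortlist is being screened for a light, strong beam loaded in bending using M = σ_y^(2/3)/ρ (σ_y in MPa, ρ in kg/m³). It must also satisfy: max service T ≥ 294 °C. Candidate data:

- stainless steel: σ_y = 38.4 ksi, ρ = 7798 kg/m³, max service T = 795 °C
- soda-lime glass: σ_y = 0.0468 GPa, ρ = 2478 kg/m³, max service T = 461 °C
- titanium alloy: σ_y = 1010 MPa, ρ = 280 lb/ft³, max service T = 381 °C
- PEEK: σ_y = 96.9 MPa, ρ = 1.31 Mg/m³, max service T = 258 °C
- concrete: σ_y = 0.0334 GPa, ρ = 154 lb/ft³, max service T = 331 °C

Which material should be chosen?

titanium alloy

Screen on constraints: max service T ≥ 294 °C. Survivors: stainless steel, soda-lime glass, titanium alloy, concrete.
Putting every candidate on a common basis:
  stainless steel: σ_y = 264.8 MPa, ρ = 7798 kg/m³
  soda-lime glass: σ_y = 46.80 MPa, ρ = 2478 kg/m³
  titanium alloy: σ_y = 1010 MPa, ρ = 4485 kg/m³
  concrete: σ_y = 33.40 MPa, ρ = 2467 kg/m³
  titanium alloy: M = 22.4×10⁻³
  stainless steel: M = 5.29×10⁻³
  soda-lime glass: M = 5.24×10⁻³
  concrete: M = 4.20×10⁻³
Titanium alloy ranks first.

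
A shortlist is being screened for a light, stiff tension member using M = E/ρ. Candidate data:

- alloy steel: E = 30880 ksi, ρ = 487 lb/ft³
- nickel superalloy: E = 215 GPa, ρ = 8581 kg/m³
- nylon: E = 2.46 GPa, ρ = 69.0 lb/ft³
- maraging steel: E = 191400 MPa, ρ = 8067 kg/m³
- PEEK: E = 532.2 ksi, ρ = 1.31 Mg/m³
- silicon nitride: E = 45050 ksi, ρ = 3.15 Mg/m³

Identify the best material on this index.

silicon nitride

After converting to SI:
  alloy steel: E = 212.9 GPa, ρ = 7801 kg/m³
  nickel superalloy: E = 215.0 GPa, ρ = 8581 kg/m³
  nylon: E = 2.460 GPa, ρ = 1105 kg/m³
  maraging steel: E = 191.4 GPa, ρ = 8067 kg/m³
  PEEK: E = 3.669 GPa, ρ = 1310 kg/m³
  silicon nitride: E = 310.6 GPa, ρ = 3150 kg/m³
  silicon nitride: M = 98.6 MN·m/kg
  alloy steel: M = 27.3 MN·m/kg
  nickel superalloy: M = 25.1 MN·m/kg
  maraging steel: M = 23.7 MN·m/kg
  PEEK: M = 2.80 MN·m/kg
  nylon: M = 2.23 MN·m/kg
Silicon nitride ranks first.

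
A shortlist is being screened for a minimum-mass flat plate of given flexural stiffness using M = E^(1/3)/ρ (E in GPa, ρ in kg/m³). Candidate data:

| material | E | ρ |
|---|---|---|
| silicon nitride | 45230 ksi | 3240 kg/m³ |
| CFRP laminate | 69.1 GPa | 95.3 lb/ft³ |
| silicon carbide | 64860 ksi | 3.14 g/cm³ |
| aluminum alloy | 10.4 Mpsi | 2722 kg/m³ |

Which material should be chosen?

CFRP laminate

Normalizing units and computing the index:
  silicon nitride: E = 311.8 GPa, ρ = 3240 kg/m³
  CFRP laminate: E = 69.10 GPa, ρ = 1527 kg/m³
  silicon carbide: E = 447.2 GPa, ρ = 3140 kg/m³
  aluminum alloy: E = 71.71 GPa, ρ = 2722 kg/m³
  CFRP laminate: M = 2.69×10⁻³
  silicon carbide: M = 2.44×10⁻³
  silicon nitride: M = 2.09×10⁻³
  aluminum alloy: M = 1.53×10⁻³
Highest index: CFRP laminate.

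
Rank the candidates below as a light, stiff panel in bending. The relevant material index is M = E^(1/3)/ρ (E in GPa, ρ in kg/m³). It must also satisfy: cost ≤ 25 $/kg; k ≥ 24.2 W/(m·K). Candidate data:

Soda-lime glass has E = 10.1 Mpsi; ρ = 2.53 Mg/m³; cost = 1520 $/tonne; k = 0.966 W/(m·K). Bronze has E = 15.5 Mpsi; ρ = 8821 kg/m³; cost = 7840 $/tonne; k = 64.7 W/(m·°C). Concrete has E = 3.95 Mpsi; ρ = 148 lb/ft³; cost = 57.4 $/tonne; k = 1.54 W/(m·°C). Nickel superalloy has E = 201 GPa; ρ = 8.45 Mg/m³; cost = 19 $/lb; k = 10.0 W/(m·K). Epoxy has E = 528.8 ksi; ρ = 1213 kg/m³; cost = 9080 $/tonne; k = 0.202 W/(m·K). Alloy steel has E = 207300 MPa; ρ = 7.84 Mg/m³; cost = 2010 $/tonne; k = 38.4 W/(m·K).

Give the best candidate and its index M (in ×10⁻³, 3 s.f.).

alloy steel, M = 0.755×10⁻³

Screen on constraints: cost ≤ 25 $/kg; k ≥ 24.2 W/(m·K). Survivors: bronze, alloy steel.
In SI units:
  bronze: E = 106.9 GPa, ρ = 8821 kg/m³
  alloy steel: E = 207.3 GPa, ρ = 7840 kg/m³
  alloy steel: M = 0.755×10⁻³
  bronze: M = 0.538×10⁻³
Alloy steel has the largest M.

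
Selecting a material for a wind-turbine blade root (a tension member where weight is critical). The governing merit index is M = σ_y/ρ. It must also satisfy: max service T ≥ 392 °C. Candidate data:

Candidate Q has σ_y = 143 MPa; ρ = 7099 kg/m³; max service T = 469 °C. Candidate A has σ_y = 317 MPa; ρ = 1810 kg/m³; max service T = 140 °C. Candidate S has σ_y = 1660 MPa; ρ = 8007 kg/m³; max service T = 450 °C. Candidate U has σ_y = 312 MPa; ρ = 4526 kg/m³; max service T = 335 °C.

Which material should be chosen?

candidate S

Screen on constraints: max service T ≥ 392 °C. Survivors: candidate Q, candidate S.
Computing M directly (units already consistent):
  candidate S: M = 207 kN·m/kg
  candidate Q: M = 20.1 kN·m/kg
Candidate S ranks first.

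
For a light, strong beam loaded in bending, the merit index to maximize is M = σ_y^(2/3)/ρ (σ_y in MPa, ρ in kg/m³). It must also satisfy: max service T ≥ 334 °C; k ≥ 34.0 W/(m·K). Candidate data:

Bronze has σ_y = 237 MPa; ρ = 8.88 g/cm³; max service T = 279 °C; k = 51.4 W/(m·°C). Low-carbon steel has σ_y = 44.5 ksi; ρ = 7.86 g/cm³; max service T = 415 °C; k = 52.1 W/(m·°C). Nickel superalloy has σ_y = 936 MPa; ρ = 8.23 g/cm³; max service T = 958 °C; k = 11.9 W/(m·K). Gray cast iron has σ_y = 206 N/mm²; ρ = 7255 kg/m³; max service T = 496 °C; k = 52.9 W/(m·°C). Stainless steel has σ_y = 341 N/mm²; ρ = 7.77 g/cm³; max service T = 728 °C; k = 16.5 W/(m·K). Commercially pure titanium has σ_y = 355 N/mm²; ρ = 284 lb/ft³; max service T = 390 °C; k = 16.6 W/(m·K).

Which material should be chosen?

low-carbon steel

Screen on constraints: max service T ≥ 334 °C; k ≥ 34.0 W/(m·K). Survivors: low-carbon steel, gray cast iron.
In SI units:
  low-carbon steel: σ_y = 306.8 MPa, ρ = 7860 kg/m³
  gray cast iron: σ_y = 206.0 MPa, ρ = 7255 kg/m³
  low-carbon steel: M = 5.79×10⁻³
  gray cast iron: M = 4.81×10⁻³
Low-carbon steel has the largest M.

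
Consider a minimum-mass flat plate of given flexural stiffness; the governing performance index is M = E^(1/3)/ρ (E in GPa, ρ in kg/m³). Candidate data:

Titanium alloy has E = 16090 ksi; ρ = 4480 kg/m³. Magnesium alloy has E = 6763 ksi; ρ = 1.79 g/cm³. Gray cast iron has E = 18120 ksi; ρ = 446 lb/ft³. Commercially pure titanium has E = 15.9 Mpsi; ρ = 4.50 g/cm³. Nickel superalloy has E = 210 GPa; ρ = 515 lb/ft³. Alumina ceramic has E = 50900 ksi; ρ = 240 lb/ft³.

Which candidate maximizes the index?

In SI units:
  titanium alloy: E = 110.9 GPa, ρ = 4480 kg/m³
  magnesium alloy: E = 46.63 GPa, ρ = 1790 kg/m³
  gray cast iron: E = 124.9 GPa, ρ = 7144 kg/m³
  commercially pure titanium: E = 109.6 GPa, ρ = 4500 kg/m³
  nickel superalloy: E = 210.0 GPa, ρ = 8250 kg/m³
  alumina ceramic: E = 350.9 GPa, ρ = 3844 kg/m³
  magnesium alloy: M = 2.01×10⁻³
  alumina ceramic: M = 1.83×10⁻³
  titanium alloy: M = 1.07×10⁻³
  commercially pure titanium: M = 1.06×10⁻³
  nickel superalloy: M = 0.721×10⁻³
  gray cast iron: M = 0.700×10⁻³
Magnesium alloy ranks first.

magnesium alloy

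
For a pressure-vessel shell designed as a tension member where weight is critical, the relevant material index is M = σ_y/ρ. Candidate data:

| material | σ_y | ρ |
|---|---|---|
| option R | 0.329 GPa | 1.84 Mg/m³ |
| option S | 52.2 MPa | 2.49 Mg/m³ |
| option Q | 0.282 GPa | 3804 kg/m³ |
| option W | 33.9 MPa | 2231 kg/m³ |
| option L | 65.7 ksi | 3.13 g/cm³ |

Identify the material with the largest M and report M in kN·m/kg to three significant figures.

option R, M = 179 kN·m/kg

After converting to SI:
  option R: σ_y = 329.0 MPa, ρ = 1840 kg/m³
  option S: σ_y = 52.20 MPa, ρ = 2490 kg/m³
  option Q: σ_y = 282.0 MPa, ρ = 3804 kg/m³
  option W: σ_y = 33.90 MPa, ρ = 2231 kg/m³
  option L: σ_y = 453.0 MPa, ρ = 3130 kg/m³
  option R: M = 179 kN·m/kg
  option L: M = 145 kN·m/kg
  option Q: M = 74.1 kN·m/kg
  option S: M = 21.0 kN·m/kg
  option W: M = 15.2 kN·m/kg
Option R has the largest M.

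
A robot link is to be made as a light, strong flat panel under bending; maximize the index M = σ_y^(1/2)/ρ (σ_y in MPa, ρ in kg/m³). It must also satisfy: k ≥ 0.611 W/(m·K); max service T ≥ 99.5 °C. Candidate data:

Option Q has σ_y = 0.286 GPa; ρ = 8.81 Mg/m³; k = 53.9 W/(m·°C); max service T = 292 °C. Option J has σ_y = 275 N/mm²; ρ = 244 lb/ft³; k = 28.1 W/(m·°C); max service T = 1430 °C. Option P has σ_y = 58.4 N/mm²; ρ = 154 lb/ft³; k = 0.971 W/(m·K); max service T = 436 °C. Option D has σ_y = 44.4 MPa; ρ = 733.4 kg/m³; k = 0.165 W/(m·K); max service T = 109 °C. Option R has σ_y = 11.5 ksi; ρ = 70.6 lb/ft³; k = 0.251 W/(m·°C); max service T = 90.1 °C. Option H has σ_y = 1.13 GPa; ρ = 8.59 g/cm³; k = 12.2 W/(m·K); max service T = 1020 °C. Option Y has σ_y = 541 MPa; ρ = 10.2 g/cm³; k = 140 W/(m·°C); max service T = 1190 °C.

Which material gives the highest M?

option J

Screen on constraints: k ≥ 0.611 W/(m·K); max service T ≥ 99.5 °C. Survivors: option Q, option J, option P, option H, option Y.
Convert each candidate to consistent units, then evaluate M:
  option Q: σ_y = 286.0 MPa, ρ = 8810 kg/m³
  option J: σ_y = 275.0 MPa, ρ = 3909 kg/m³
  option P: σ_y = 58.40 MPa, ρ = 2467 kg/m³
  option H: σ_y = 1130 MPa, ρ = 8590 kg/m³
  option Y: σ_y = 541.0 MPa, ρ = 10200 kg/m³
  option J: M = 4.24×10⁻³
  option H: M = 3.91×10⁻³
  option P: M = 3.10×10⁻³
  option Y: M = 2.28×10⁻³
  option Q: M = 1.92×10⁻³
Option J has the largest M.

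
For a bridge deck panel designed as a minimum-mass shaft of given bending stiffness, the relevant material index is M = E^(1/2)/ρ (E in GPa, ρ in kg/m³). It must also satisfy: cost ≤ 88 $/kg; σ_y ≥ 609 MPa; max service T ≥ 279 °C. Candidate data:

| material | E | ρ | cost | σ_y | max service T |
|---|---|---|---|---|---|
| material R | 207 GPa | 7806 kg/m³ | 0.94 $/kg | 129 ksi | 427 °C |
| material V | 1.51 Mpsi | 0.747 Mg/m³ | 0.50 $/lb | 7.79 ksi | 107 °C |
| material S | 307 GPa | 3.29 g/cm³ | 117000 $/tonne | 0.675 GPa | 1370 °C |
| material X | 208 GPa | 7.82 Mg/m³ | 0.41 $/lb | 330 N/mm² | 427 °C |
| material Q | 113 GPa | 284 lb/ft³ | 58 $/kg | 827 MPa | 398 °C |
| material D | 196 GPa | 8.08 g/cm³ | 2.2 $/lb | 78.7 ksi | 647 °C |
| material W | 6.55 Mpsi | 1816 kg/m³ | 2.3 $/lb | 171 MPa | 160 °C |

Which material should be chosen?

material Q

Screen on constraints: cost ≤ 88 $/kg; σ_y ≥ 609 MPa; max service T ≥ 279 °C. Survivors: material R, material Q.
Putting every candidate on a common basis:
  material R: E = 207.0 GPa, ρ = 7806 kg/m³
  material Q: E = 113.0 GPa, ρ = 4549 kg/m³
  material Q: M = 2.34×10⁻³
  material R: M = 1.84×10⁻³
The maximum is for material Q.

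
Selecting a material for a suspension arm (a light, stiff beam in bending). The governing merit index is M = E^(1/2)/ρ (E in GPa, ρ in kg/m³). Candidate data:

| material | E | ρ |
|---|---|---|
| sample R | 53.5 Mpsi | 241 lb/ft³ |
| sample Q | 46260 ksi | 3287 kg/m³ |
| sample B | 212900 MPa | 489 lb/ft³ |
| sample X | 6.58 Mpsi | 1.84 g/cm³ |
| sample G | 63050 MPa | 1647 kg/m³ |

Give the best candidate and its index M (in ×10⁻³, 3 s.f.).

sample Q, M = 5.43×10⁻³

Normalizing units and computing the index:
  sample R: E = 368.9 GPa, ρ = 3860 kg/m³
  sample Q: E = 319.0 GPa, ρ = 3287 kg/m³
  sample B: E = 212.9 GPa, ρ = 7833 kg/m³
  sample X: E = 45.37 GPa, ρ = 1840 kg/m³
  sample G: E = 63.05 GPa, ρ = 1647 kg/m³
  sample Q: M = 5.43×10⁻³
  sample R: M = 4.98×10⁻³
  sample G: M = 4.82×10⁻³
  sample X: M = 3.66×10⁻³
  sample B: M = 1.86×10⁻³
Sample Q has the largest M.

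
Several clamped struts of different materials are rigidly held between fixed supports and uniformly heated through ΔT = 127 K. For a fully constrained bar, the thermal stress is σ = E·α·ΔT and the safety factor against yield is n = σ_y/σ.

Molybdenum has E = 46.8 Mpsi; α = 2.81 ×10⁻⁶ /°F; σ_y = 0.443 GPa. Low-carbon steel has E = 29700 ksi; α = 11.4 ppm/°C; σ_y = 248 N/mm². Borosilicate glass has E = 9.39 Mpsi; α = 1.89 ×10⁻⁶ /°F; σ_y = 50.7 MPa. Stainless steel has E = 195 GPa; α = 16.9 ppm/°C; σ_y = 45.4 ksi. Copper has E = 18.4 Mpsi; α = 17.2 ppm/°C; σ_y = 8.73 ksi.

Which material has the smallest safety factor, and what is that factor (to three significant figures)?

copper, n = 0.217

With everything in SI (GPa, ×10⁻⁶/K, MPa):
  molybdenum: E = 322.7, α = 5.06, σ_y = 443.0 → σ = 207 MPa, n = 2.14
  low-carbon steel: E = 204.8, α = 11.4, σ_y = 248.0 → σ = 296 MPa, n = 0.837
  borosilicate glass: E = 64.74, α = 3.40, σ_y = 50.70 → σ = 28.0 MPa, n = 1.81
  stainless steel: E = 195.0, α = 16.9, σ_y = 313.0 → σ = 419 MPa, n = 0.748
  copper: E = 126.9, α = 17.2, σ_y = 60.19 → σ = 277 MPa, n = 0.217
Smallest n: copper with n = 0.217.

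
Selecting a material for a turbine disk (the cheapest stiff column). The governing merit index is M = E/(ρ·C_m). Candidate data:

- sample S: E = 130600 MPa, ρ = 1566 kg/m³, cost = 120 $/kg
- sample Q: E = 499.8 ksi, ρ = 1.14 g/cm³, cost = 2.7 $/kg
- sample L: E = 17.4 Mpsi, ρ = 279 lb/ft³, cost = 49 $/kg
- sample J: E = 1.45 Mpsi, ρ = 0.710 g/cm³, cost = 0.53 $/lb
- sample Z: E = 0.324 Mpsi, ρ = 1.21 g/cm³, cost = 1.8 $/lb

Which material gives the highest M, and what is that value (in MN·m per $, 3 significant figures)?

After converting to SI:
  sample S: E = 130.6 GPa, ρ = 1566 kg/m³, cost = 120.0 $/kg
  sample Q: E = 3.446 GPa, ρ = 1140 kg/m³, cost = 2.700 $/kg
  sample L: E = 120.0 GPa, ρ = 4469 kg/m³, cost = 49.00 $/kg
  sample J: E = 9.997 GPa, ρ = 710.0 kg/m³, cost = 1.168 $/kg
  sample Z: E = 2.234 GPa, ρ = 1210 kg/m³, cost = 3.968 $/kg
  sample J: M = 12.1 MN·m per $
  sample Q: M = 1.12 MN·m per $
  sample S: M = 0.695 MN·m per $
  sample L: M = 0.548 MN·m per $
  sample Z: M = 0.465 MN·m per $
Sample J ranks first.

sample J, M = 12.1 MN·m per $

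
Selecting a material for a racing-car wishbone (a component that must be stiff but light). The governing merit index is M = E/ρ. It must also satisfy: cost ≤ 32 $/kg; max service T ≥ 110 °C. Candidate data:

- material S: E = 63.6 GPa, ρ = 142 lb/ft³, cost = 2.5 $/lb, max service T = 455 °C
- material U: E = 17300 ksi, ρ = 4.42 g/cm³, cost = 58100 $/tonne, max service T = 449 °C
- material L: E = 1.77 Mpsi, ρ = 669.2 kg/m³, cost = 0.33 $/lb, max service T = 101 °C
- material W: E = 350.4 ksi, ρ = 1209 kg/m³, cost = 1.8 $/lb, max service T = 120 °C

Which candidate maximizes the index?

Screen on constraints: cost ≤ 32 $/kg; max service T ≥ 110 °C. Survivors: material S, material W.
Putting every candidate on a common basis:
  material S: E = 63.60 GPa, ρ = 2275 kg/m³
  material W: E = 2.416 GPa, ρ = 1209 kg/m³
  material S: M = 28.0 MN·m/kg
  material W: M = 2.00 MN·m/kg
The maximum is for material S.

material S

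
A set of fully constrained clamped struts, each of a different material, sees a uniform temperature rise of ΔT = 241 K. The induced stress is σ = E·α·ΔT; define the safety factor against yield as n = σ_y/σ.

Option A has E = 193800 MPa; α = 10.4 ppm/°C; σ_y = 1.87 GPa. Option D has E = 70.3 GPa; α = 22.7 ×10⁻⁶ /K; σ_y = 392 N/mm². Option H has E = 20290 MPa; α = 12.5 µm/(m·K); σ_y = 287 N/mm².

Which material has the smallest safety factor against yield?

option D

Converting E to GPa, α to ×10⁻⁶/K, σ_y to MPa, then σ and n for each:
  option A: E = 193.8, α = 10.4, σ_y = 1870 → σ = 486 MPa, n = 3.85
  option D: E = 70.30, α = 22.7, σ_y = 392.0 → σ = 385 MPa, n = 1.02
  option H: E = 20.29, α = 12.5, σ_y = 287.0 → σ = 61.1 MPa, n = 4.70
The minimum is option D at n = 1.02.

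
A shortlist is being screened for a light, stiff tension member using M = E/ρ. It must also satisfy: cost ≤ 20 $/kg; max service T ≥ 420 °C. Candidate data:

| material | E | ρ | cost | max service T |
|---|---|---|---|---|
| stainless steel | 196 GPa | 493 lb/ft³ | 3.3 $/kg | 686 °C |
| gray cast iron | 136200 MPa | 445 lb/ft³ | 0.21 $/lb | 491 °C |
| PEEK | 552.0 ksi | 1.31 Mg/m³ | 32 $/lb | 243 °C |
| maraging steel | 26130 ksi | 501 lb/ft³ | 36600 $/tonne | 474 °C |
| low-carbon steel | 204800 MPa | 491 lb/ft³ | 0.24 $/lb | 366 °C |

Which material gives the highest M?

stainless steel

Screen on constraints: cost ≤ 20 $/kg; max service T ≥ 420 °C. Survivors: stainless steel, gray cast iron.
Convert each candidate to consistent units, then evaluate M:
  stainless steel: E = 196.0 GPa, ρ = 7897 kg/m³
  gray cast iron: E = 136.2 GPa, ρ = 7128 kg/m³
  stainless steel: M = 24.8 MN·m/kg
  gray cast iron: M = 19.1 MN·m/kg
The maximum is for stainless steel.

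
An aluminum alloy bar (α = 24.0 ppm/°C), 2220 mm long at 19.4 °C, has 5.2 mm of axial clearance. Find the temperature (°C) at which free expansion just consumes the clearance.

117 °C

α·L₀·ΔT = 5.2 mm ⇒ ΔT = 5.2 / (24.0×10⁻⁶ × 2220.0) = 97.60 K.
T = 19.4 + 97.60 = 117.0 °C.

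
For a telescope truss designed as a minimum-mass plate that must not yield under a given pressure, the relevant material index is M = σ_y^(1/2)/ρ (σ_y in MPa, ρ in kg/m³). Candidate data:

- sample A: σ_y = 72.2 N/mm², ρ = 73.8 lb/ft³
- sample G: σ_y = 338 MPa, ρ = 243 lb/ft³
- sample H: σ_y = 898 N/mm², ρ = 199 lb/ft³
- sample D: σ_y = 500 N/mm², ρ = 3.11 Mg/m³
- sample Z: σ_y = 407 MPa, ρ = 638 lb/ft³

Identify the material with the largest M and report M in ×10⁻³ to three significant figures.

Normalizing units and computing the index:
  sample A: σ_y = 72.20 MPa, ρ = 1182 kg/m³
  sample G: σ_y = 338.0 MPa, ρ = 3892 kg/m³
  sample H: σ_y = 898.0 MPa, ρ = 3188 kg/m³
  sample D: σ_y = 500.0 MPa, ρ = 3110 kg/m³
  sample Z: σ_y = 407.0 MPa, ρ = 10220 kg/m³
  sample H: M = 9.40×10⁻³
  sample D: M = 7.19×10⁻³
  sample A: M = 7.19×10⁻³
  sample G: M = 4.72×10⁻³
  sample Z: M = 1.97×10⁻³
Sample H has the largest M.

sample H, M = 9.40×10⁻³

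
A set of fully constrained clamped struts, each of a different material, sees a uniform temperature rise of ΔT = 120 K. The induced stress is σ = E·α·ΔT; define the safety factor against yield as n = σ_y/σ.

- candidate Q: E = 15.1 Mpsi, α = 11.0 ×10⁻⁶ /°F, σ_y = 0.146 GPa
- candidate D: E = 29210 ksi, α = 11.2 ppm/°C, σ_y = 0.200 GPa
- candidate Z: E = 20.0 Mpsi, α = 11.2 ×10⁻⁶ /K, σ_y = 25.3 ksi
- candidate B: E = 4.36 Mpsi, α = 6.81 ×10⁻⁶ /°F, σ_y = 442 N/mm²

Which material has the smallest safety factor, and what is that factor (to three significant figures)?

candidate Q, n = 0.590

With everything in SI (GPa, ×10⁻⁶/K, MPa):
  candidate Q: E = 104.1, α = 19.8, σ_y = 146.0 → σ = 247 MPa, n = 0.590
  candidate D: E = 201.4, α = 11.2, σ_y = 200.0 → σ = 271 MPa, n = 0.739
  candidate Z: E = 137.9, α = 11.2, σ_y = 174.4 → σ = 185 MPa, n = 0.941
  candidate B: E = 30.06, α = 12.3, σ_y = 442.0 → σ = 44.2 MPa, n = 10.0
The minimum is candidate Q at n = 0.590.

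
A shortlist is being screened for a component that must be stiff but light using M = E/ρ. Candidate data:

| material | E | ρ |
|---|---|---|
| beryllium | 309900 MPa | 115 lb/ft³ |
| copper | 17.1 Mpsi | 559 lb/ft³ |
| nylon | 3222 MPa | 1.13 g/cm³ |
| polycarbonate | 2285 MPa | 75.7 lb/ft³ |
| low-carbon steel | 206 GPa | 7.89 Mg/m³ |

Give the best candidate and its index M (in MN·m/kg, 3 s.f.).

In SI units:
  beryllium: E = 309.9 GPa, ρ = 1842 kg/m³
  copper: E = 117.9 GPa, ρ = 8954 kg/m³
  nylon: E = 3.222 GPa, ρ = 1130 kg/m³
  polycarbonate: E = 2.285 GPa, ρ = 1213 kg/m³
  low-carbon steel: E = 206.0 GPa, ρ = 7890 kg/m³
  beryllium: M = 168 MN·m/kg
  low-carbon steel: M = 26.1 MN·m/kg
  copper: M = 13.2 MN·m/kg
  nylon: M = 2.85 MN·m/kg
  polycarbonate: M = 1.88 MN·m/kg
Beryllium has the largest M.

beryllium, M = 168 MN·m/kg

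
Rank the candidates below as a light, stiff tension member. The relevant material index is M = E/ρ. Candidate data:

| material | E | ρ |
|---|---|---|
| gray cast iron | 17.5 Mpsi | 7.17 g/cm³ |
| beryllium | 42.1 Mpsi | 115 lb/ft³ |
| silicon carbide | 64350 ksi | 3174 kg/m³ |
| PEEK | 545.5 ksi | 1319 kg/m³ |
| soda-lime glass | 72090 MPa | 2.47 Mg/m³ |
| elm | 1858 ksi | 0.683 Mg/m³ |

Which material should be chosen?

beryllium

Convert each candidate to consistent units, then evaluate M:
  gray cast iron: E = 120.7 GPa, ρ = 7170 kg/m³
  beryllium: E = 290.3 GPa, ρ = 1842 kg/m³
  silicon carbide: E = 443.7 GPa, ρ = 3174 kg/m³
  PEEK: E = 3.761 GPa, ρ = 1319 kg/m³
  soda-lime glass: E = 72.09 GPa, ρ = 2470 kg/m³
  elm: E = 12.81 GPa, ρ = 683.0 kg/m³
  beryllium: M = 158 MN·m/kg
  silicon carbide: M = 140 MN·m/kg
  soda-lime glass: M = 29.2 MN·m/kg
  elm: M = 18.8 MN·m/kg
  gray cast iron: M = 16.8 MN·m/kg
  PEEK: M = 2.85 MN·m/kg
Highest index: beryllium.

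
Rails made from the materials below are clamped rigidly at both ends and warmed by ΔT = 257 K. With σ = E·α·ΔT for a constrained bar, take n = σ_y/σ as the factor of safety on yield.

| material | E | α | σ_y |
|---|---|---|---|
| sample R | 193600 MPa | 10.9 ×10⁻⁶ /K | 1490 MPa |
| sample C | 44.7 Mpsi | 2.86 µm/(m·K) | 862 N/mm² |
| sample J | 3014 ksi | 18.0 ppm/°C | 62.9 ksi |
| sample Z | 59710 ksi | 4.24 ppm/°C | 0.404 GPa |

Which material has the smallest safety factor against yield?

In consistent units (E in GPa, α in ×10⁻⁶/K, σ_y in MPa):
  sample R: E = 193.6, α = 10.9, σ_y = 1490 → σ = 542 MPa, n = 2.75
  sample C: E = 308.2, α = 2.86, σ_y = 862.0 → σ = 227 MPa, n = 3.81
  sample J: E = 20.78, α = 18.0, σ_y = 433.7 → σ = 96.1 MPa, n = 4.51
  sample Z: E = 411.7, α = 4.24, σ_y = 404.0 → σ = 449 MPa, n = 0.901
Sample Z has the lowest safety factor, n = 0.901.

sample Z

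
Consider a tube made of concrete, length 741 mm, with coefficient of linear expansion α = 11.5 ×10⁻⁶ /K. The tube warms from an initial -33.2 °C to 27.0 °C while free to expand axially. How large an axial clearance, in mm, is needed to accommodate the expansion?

ΔT = 27.0 − (-33.2) = 60.20 K.
ΔL = α·L₀·ΔT = 11.5×10⁻⁶ × 741 mm × 60.20 K = 0.513 mm.

0.513 mm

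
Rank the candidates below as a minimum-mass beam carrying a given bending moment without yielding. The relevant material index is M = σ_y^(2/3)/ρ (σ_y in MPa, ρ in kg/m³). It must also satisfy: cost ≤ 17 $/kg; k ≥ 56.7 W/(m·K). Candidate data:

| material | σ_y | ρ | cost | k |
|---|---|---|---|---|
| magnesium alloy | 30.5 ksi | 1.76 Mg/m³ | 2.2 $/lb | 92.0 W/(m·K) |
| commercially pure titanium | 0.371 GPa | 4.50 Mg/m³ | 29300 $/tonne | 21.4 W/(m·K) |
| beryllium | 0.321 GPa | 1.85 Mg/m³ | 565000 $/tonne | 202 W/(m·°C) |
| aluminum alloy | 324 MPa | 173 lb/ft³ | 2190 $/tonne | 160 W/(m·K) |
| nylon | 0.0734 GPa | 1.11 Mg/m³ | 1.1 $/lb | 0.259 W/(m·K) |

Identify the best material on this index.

Screen on constraints: cost ≤ 17 $/kg; k ≥ 56.7 W/(m·K). Survivors: magnesium alloy, aluminum alloy.
In SI units:
  magnesium alloy: σ_y = 210.3 MPa, ρ = 1760 kg/m³
  aluminum alloy: σ_y = 324.0 MPa, ρ = 2771 kg/m³
  magnesium alloy: M = 20.1×10⁻³
  aluminum alloy: M = 17.0×10⁻³
Highest index: magnesium alloy.

magnesium alloy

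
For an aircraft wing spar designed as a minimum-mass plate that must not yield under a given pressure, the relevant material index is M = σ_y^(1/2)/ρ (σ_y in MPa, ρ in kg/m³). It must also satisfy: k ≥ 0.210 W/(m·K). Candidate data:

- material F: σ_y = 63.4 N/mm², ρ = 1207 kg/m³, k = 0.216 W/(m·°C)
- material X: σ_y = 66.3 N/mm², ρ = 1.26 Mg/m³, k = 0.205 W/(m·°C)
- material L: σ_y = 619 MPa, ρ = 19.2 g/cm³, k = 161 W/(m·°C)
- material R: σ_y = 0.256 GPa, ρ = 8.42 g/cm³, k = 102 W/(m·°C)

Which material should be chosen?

Screen on constraints: k ≥ 0.210 W/(m·K). Survivors: material F, material L, material R.
In SI units:
  material F: σ_y = 63.40 MPa, ρ = 1207 kg/m³
  material L: σ_y = 619.0 MPa, ρ = 19200 kg/m³
  material R: σ_y = 256.0 MPa, ρ = 8420 kg/m³
  material F: M = 6.60×10⁻³
  material R: M = 1.90×10⁻³
  material L: M = 1.30×10⁻³
Material F ranks first.

material F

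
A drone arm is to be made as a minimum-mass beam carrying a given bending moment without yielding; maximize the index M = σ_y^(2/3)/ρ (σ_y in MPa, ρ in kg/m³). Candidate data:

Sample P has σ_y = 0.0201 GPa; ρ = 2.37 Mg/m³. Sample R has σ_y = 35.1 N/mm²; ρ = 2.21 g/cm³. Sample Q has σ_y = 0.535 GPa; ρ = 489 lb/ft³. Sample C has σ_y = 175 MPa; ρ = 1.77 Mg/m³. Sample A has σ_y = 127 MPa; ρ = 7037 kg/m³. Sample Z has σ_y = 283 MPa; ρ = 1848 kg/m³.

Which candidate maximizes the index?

sample Z

Putting every candidate on a common basis:
  sample P: σ_y = 20.10 MPa, ρ = 2370 kg/m³
  sample R: σ_y = 35.10 MPa, ρ = 2210 kg/m³
  sample Q: σ_y = 535.0 MPa, ρ = 7833 kg/m³
  sample C: σ_y = 175.0 MPa, ρ = 1770 kg/m³
  sample A: σ_y = 127.0 MPa, ρ = 7037 kg/m³
  sample Z: σ_y = 283.0 MPa, ρ = 1848 kg/m³
  sample Z: M = 23.3×10⁻³
  sample C: M = 17.7×10⁻³
  sample Q: M = 8.41×10⁻³
  sample R: M = 4.85×10⁻³
  sample A: M = 3.59×10⁻³
  sample P: M = 3.12×10⁻³
The maximum is for sample Z.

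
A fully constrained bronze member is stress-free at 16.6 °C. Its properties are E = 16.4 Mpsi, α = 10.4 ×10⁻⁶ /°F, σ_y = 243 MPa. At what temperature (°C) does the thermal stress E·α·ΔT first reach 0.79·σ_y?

E = 16.4 Mpsi = 113.1 GPa.
α = 10.4×10⁻⁶/°F × 9/5 = 18.7×10⁻⁶/K.
E·α·ΔT = 192.0 MPa ⇒ ΔT = 192.0 / (113.1×10³ × 18.7×10⁻⁶) = 90.69 K.
T = 16.6 + 90.69 = 107.3 °C.

107 °C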